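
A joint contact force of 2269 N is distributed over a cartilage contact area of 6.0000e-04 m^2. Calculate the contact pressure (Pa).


P = F / A
P = 2269 / 6.0000e-04
P = 3.7817e+06


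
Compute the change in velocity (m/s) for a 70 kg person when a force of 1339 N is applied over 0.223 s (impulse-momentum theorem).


J = F * dt = 1339 * 0.223 = 298.5970 N*s
delta_v = J / m
delta_v = 298.5970 / 70
delta_v = 4.2657


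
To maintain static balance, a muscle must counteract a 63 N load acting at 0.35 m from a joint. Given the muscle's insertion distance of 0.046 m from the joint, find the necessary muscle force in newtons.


F_muscle = W * d_load / d_muscle
F_muscle = 63 * 0.35 / 0.046
Numerator = 22.0500
F_muscle = 479.3478


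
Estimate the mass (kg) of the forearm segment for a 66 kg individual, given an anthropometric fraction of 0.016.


m_segment = body_mass * fraction
m_segment = 66 * 0.016
m_segment = 1.0560


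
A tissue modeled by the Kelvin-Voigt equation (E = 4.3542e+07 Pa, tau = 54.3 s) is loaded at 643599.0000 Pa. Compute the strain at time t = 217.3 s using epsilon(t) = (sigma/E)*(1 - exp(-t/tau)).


epsilon(t) = (sigma/E) * (1 - exp(-t/tau))
sigma/E = 643599.0000 / 4.3542e+07 = 0.0148
exp(-t/tau) = exp(-217.3 / 54.3) = 0.0183
epsilon = 0.0148 * (1 - 0.0183)
epsilon = 0.0145


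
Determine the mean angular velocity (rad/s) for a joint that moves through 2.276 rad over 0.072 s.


omega = delta_theta / delta_t
omega = 2.276 / 0.072
omega = 31.6111


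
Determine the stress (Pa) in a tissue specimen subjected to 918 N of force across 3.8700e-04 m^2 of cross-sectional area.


stress = F / A
stress = 918 / 3.8700e-04
stress = 2.3721e+06


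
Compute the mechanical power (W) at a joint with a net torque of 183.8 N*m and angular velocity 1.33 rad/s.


P = M * omega
P = 183.8 * 1.33
P = 244.4540


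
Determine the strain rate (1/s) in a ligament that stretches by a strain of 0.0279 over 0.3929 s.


strain_rate = delta_strain / delta_t
strain_rate = 0.0279 / 0.3929
strain_rate = 0.0710


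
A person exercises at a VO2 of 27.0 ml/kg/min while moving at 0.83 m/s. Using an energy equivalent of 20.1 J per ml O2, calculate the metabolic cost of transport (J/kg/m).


Power per kg = VO2 * 20.1 / 60
Power per kg = 27.0 * 20.1 / 60 = 9.0450 W/kg
Cost = power_per_kg / speed
Cost = 9.0450 / 0.83
Cost = 10.8976


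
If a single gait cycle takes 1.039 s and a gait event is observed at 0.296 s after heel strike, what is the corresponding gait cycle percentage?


pct = (event_time / cycle_time) * 100
pct = (0.296 / 1.039) * 100
ratio = 0.2849
pct = 28.4889


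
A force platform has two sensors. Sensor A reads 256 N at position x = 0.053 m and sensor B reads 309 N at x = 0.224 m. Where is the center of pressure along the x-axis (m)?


COP_x = (F1*x1 + F2*x2) / (F1 + F2)
COP_x = (256*0.053 + 309*0.224) / (256 + 309)
Numerator = 82.7840
Denominator = 565
COP_x = 0.1465


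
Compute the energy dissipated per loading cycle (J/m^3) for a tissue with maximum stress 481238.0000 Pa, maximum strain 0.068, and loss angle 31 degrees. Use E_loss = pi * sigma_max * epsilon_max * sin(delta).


E_loss = pi * sigma_max * epsilon_max * sin(delta)
delta = 31 deg = 0.5411 rad
sin(delta) = 0.5150
E_loss = pi * 481238.0000 * 0.068 * 0.5150
E_loss = 52949.0332


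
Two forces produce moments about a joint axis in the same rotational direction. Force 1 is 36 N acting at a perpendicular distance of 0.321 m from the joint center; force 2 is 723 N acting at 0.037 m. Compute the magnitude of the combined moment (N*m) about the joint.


M = F1 * d1 + F2 * d2
M = 36 * 0.321 + 723 * 0.037
M = 11.5560 + 26.7510
M = 38.3070


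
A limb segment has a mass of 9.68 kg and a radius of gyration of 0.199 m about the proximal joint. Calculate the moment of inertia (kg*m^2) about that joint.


I = m * k^2
I = 9.68 * 0.199^2
k^2 = 0.0396
I = 0.3833


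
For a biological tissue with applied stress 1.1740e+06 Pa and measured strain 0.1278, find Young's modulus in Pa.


E = stress / strain
E = 1.1740e+06 / 0.1278
E = 9.1862e+06


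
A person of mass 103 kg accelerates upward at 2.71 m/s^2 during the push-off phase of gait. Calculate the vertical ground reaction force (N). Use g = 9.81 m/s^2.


GRF = m * (g + a)
GRF = 103 * (9.81 + 2.71)
GRF = 103 * 12.5200
GRF = 1289.5600


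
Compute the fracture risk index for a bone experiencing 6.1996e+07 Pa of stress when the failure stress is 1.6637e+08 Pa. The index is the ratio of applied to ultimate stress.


FRI = applied / ultimate
FRI = 6.1996e+07 / 1.6637e+08
FRI = 0.3726


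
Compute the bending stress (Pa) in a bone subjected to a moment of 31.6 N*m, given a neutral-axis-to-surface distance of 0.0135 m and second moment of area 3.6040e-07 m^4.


sigma = M * c / I
sigma = 31.6 * 0.0135 / 3.6040e-07
M * c = 0.4266
sigma = 1.1837e+06


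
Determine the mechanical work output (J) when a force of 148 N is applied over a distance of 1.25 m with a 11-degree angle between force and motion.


W = F * d * cos(theta)
theta = 11 deg = 0.1920 rad
cos(theta) = 0.9816
W = 148 * 1.25 * 0.9816
W = 181.6010


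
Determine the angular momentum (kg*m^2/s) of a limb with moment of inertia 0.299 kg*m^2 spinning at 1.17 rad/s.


L = I * omega
L = 0.299 * 1.17
L = 0.3498


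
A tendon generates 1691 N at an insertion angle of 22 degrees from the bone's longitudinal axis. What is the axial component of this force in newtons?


F_eff = F_tendon * cos(theta)
theta = 22 deg = 0.3840 rad
cos(theta) = 0.9272
F_eff = 1691 * 0.9272
F_eff = 1567.8679


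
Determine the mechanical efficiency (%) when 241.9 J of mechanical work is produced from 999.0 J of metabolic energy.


eta = (W_mech / E_meta) * 100
eta = (241.9 / 999.0) * 100
ratio = 0.2421
eta = 24.2142


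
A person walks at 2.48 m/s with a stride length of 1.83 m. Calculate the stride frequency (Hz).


f = v / stride_length
f = 2.48 / 1.83
f = 1.3552


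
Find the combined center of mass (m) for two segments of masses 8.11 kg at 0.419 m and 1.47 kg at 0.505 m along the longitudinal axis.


COM = (m1*x1 + m2*x2) / (m1 + m2)
COM = (8.11*0.419 + 1.47*0.505) / (8.11 + 1.47)
Numerator = 4.1404
Denominator = 9.5800
COM = 0.4322


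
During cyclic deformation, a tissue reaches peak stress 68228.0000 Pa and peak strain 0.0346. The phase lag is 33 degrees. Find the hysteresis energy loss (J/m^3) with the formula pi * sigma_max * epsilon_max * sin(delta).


E_loss = pi * sigma_max * epsilon_max * sin(delta)
delta = 33 deg = 0.5760 rad
sin(delta) = 0.5446
E_loss = pi * 68228.0000 * 0.0346 * 0.5446
E_loss = 4039.2188


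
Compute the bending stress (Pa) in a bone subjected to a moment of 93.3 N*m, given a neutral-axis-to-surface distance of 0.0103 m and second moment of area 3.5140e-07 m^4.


sigma = M * c / I
sigma = 93.3 * 0.0103 / 3.5140e-07
M * c = 0.9610
sigma = 2.7347e+06


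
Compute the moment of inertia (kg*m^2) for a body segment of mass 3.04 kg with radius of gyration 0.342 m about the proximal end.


I = m * k^2
I = 3.04 * 0.342^2
k^2 = 0.1170
I = 0.3556


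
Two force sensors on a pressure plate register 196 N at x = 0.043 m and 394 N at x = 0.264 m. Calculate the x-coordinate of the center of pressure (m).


COP_x = (F1*x1 + F2*x2) / (F1 + F2)
COP_x = (196*0.043 + 394*0.264) / (196 + 394)
Numerator = 112.4440
Denominator = 590
COP_x = 0.1906


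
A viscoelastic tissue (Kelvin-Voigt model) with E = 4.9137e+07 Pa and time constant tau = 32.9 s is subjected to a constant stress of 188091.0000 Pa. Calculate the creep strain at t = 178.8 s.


epsilon(t) = (sigma/E) * (1 - exp(-t/tau))
sigma/E = 188091.0000 / 4.9137e+07 = 0.0038
exp(-t/tau) = exp(-178.8 / 32.9) = 0.0044
epsilon = 0.0038 * (1 - 0.0044)
epsilon = 0.0038


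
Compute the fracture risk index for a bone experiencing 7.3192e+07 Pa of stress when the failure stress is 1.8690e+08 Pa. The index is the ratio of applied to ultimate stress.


FRI = applied / ultimate
FRI = 7.3192e+07 / 1.8690e+08
FRI = 0.3916


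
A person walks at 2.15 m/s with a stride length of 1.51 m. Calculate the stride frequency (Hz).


f = v / stride_length
f = 2.15 / 1.51
f = 1.4238


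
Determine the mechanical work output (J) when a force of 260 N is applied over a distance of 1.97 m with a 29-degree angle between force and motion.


W = F * d * cos(theta)
theta = 29 deg = 0.5061 rad
cos(theta) = 0.8746
W = 260 * 1.97 * 0.8746
W = 447.9802


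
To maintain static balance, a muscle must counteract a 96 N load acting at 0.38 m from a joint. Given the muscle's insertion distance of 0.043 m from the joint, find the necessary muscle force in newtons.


F_muscle = W * d_load / d_muscle
F_muscle = 96 * 0.38 / 0.043
Numerator = 36.4800
F_muscle = 848.3721


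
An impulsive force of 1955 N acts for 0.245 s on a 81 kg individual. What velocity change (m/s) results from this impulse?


J = F * dt = 1955 * 0.245 = 478.9750 N*s
delta_v = J / m
delta_v = 478.9750 / 81
delta_v = 5.9133


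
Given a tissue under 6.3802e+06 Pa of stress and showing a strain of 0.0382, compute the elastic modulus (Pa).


E = stress / strain
E = 6.3802e+06 / 0.0382
E = 1.6702e+08


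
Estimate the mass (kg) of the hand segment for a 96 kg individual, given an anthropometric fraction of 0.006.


m_segment = body_mass * fraction
m_segment = 96 * 0.006
m_segment = 0.5760


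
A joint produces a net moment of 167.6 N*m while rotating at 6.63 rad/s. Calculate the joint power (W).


P = M * omega
P = 167.6 * 6.63
P = 1111.1880


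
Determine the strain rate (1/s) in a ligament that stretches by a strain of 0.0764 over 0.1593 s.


strain_rate = delta_strain / delta_t
strain_rate = 0.0764 / 0.1593
strain_rate = 0.4796


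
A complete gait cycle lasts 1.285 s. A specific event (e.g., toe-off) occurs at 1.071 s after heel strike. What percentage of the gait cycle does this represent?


pct = (event_time / cycle_time) * 100
pct = (1.071 / 1.285) * 100
ratio = 0.8335
pct = 83.3463


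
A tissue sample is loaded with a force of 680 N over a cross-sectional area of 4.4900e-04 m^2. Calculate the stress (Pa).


stress = F / A
stress = 680 / 4.4900e-04
stress = 1.5145e+06


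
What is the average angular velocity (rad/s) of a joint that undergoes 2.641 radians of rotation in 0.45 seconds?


omega = delta_theta / delta_t
omega = 2.641 / 0.45
omega = 5.8689


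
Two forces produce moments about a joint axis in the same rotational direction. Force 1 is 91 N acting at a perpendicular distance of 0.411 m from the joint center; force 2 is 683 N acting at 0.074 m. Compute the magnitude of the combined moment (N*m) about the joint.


M = F1 * d1 + F2 * d2
M = 91 * 0.411 + 683 * 0.074
M = 37.4010 + 50.5420
M = 87.9430


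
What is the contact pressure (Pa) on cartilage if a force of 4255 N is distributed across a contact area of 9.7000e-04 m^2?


P = F / A
P = 4255 / 9.7000e-04
P = 4.3866e+06


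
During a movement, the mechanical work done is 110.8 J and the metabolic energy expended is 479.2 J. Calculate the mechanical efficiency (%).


eta = (W_mech / E_meta) * 100
eta = (110.8 / 479.2) * 100
ratio = 0.2312
eta = 23.1219


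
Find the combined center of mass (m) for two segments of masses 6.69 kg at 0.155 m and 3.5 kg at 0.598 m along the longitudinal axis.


COM = (m1*x1 + m2*x2) / (m1 + m2)
COM = (6.69*0.155 + 3.5*0.598) / (6.69 + 3.5)
Numerator = 3.1300
Denominator = 10.1900
COM = 0.3072


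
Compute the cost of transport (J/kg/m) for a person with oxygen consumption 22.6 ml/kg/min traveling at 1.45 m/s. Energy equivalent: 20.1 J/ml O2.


Power per kg = VO2 * 20.1 / 60
Power per kg = 22.6 * 20.1 / 60 = 7.5710 W/kg
Cost = power_per_kg / speed
Cost = 7.5710 / 1.45
Cost = 5.2214


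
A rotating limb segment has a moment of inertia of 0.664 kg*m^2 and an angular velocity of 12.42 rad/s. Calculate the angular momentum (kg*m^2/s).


L = I * omega
L = 0.664 * 12.42
L = 8.2469


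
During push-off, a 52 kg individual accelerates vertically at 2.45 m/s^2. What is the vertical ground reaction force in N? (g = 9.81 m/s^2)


GRF = m * (g + a)
GRF = 52 * (9.81 + 2.45)
GRF = 52 * 12.2600
GRF = 637.5200


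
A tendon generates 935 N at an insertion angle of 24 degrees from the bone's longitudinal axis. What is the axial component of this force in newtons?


F_eff = F_tendon * cos(theta)
theta = 24 deg = 0.4189 rad
cos(theta) = 0.9135
F_eff = 935 * 0.9135
F_eff = 854.1650


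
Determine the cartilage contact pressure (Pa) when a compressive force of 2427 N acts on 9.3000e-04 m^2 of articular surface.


P = F / A
P = 2427 / 9.3000e-04
P = 2.6097e+06


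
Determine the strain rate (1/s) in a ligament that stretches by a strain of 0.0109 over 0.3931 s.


strain_rate = delta_strain / delta_t
strain_rate = 0.0109 / 0.3931
strain_rate = 0.0277


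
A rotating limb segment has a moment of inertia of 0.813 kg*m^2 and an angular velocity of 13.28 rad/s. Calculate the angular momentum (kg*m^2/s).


L = I * omega
L = 0.813 * 13.28
L = 10.7966


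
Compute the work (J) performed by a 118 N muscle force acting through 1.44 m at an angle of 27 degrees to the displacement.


W = F * d * cos(theta)
theta = 27 deg = 0.4712 rad
cos(theta) = 0.8910
W = 118 * 1.44 * 0.8910
W = 151.3998


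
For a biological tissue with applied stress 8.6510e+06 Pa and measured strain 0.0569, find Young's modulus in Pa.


E = stress / strain
E = 8.6510e+06 / 0.0569
E = 1.5204e+08


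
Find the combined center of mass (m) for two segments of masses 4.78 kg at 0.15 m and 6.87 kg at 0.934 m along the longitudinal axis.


COM = (m1*x1 + m2*x2) / (m1 + m2)
COM = (4.78*0.15 + 6.87*0.934) / (4.78 + 6.87)
Numerator = 7.1336
Denominator = 11.6500
COM = 0.6123


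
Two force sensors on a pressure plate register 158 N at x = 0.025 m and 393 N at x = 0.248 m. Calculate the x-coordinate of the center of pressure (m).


COP_x = (F1*x1 + F2*x2) / (F1 + F2)
COP_x = (158*0.025 + 393*0.248) / (158 + 393)
Numerator = 101.4140
Denominator = 551
COP_x = 0.1841


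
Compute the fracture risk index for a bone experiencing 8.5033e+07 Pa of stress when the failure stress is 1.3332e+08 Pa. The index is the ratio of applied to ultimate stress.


FRI = applied / ultimate
FRI = 8.5033e+07 / 1.3332e+08
FRI = 0.6378


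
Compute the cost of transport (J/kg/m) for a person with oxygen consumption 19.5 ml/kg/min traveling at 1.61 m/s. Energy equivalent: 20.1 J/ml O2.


Power per kg = VO2 * 20.1 / 60
Power per kg = 19.5 * 20.1 / 60 = 6.5325 W/kg
Cost = power_per_kg / speed
Cost = 6.5325 / 1.61
Cost = 4.0575


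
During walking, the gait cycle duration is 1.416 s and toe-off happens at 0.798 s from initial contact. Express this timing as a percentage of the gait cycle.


pct = (event_time / cycle_time) * 100
pct = (0.798 / 1.416) * 100
ratio = 0.5636
pct = 56.3559


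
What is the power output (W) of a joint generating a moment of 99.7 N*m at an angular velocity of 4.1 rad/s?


P = M * omega
P = 99.7 * 4.1
P = 408.7700


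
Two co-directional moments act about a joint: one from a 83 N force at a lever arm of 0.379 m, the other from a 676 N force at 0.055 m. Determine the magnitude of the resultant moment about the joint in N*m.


M = F1 * d1 + F2 * d2
M = 83 * 0.379 + 676 * 0.055
M = 31.4570 + 37.1800
M = 68.6370


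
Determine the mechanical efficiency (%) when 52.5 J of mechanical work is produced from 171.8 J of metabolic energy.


eta = (W_mech / E_meta) * 100
eta = (52.5 / 171.8) * 100
ratio = 0.3056
eta = 30.5588


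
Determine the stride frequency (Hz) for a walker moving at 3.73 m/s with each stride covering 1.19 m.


f = v / stride_length
f = 3.73 / 1.19
f = 3.1345


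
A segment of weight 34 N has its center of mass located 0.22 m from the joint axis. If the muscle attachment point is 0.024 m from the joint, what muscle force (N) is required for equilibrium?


F_muscle = W * d_load / d_muscle
F_muscle = 34 * 0.22 / 0.024
Numerator = 7.4800
F_muscle = 311.6667


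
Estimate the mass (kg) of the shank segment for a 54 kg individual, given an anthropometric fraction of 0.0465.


m_segment = body_mass * fraction
m_segment = 54 * 0.0465
m_segment = 2.5110


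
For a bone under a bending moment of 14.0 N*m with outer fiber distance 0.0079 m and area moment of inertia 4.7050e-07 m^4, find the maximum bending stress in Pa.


sigma = M * c / I
sigma = 14.0 * 0.0079 / 4.7050e-07
M * c = 0.1106
sigma = 235069.0755


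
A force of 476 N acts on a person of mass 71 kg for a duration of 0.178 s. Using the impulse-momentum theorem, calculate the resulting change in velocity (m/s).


J = F * dt = 476 * 0.178 = 84.7280 N*s
delta_v = J / m
delta_v = 84.7280 / 71
delta_v = 1.1934


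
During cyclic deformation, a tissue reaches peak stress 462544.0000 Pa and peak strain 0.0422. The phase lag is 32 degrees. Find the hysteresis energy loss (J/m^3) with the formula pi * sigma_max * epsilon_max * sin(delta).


E_loss = pi * sigma_max * epsilon_max * sin(delta)
delta = 32 deg = 0.5585 rad
sin(delta) = 0.5299
E_loss = pi * 462544.0000 * 0.0422 * 0.5299
E_loss = 32495.6391


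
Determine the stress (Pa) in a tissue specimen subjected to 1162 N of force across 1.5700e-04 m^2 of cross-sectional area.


stress = F / A
stress = 1162 / 1.5700e-04
stress = 7.4013e+06


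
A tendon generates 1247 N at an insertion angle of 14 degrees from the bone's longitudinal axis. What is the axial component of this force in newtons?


F_eff = F_tendon * cos(theta)
theta = 14 deg = 0.2443 rad
cos(theta) = 0.9703
F_eff = 1247 * 0.9703
F_eff = 1209.9588


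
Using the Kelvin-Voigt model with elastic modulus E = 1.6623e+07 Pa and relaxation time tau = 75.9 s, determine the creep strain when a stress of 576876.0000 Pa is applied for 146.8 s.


epsilon(t) = (sigma/E) * (1 - exp(-t/tau))
sigma/E = 576876.0000 / 1.6623e+07 = 0.0347
exp(-t/tau) = exp(-146.8 / 75.9) = 0.1446
epsilon = 0.0347 * (1 - 0.1446)
epsilon = 0.0297


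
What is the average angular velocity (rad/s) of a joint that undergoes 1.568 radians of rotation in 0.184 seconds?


omega = delta_theta / delta_t
omega = 1.568 / 0.184
omega = 8.5217


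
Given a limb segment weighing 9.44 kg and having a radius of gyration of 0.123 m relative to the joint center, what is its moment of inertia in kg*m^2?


I = m * k^2
I = 9.44 * 0.123^2
k^2 = 0.0151
I = 0.1428


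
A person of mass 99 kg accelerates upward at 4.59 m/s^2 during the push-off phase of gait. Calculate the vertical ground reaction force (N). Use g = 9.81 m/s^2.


GRF = m * (g + a)
GRF = 99 * (9.81 + 4.59)
GRF = 99 * 14.4000
GRF = 1425.6000


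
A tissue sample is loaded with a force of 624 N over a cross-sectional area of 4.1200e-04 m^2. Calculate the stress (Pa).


stress = F / A
stress = 624 / 4.1200e-04
stress = 1.5146e+06


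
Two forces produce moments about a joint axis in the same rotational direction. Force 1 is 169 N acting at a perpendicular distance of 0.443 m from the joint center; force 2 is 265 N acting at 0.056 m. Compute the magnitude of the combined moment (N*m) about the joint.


M = F1 * d1 + F2 * d2
M = 169 * 0.443 + 265 * 0.056
M = 74.8670 + 14.8400
M = 89.7070


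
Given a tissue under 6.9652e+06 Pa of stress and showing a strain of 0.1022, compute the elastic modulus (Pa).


E = stress / strain
E = 6.9652e+06 / 0.1022
E = 6.8153e+07


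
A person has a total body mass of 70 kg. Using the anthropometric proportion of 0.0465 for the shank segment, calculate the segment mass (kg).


m_segment = body_mass * fraction
m_segment = 70 * 0.0465
m_segment = 3.2550


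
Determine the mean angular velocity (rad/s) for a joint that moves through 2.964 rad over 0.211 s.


omega = delta_theta / delta_t
omega = 2.964 / 0.211
omega = 14.0474


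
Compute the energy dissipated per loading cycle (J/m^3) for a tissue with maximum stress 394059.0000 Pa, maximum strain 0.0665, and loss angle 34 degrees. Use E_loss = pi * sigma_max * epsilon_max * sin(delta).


E_loss = pi * sigma_max * epsilon_max * sin(delta)
delta = 34 deg = 0.5934 rad
sin(delta) = 0.5592
E_loss = pi * 394059.0000 * 0.0665 * 0.5592
E_loss = 46035.6649


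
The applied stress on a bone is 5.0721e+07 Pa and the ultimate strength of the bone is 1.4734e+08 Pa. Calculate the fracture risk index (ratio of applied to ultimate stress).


FRI = applied / ultimate
FRI = 5.0721e+07 / 1.4734e+08
FRI = 0.3442


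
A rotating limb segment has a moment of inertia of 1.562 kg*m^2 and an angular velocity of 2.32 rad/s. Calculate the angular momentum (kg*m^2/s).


L = I * omega
L = 1.562 * 2.32
L = 3.6238


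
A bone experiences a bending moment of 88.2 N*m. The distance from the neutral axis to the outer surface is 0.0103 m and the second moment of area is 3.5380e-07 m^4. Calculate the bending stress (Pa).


sigma = M * c / I
sigma = 88.2 * 0.0103 / 3.5380e-07
M * c = 0.9085
sigma = 2.5677e+06


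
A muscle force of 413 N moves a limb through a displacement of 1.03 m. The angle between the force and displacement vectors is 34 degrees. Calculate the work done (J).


W = F * d * cos(theta)
theta = 34 deg = 0.5934 rad
cos(theta) = 0.8290
W = 413 * 1.03 * 0.8290
W = 352.6643


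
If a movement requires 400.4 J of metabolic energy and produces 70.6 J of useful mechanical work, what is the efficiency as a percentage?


eta = (W_mech / E_meta) * 100
eta = (70.6 / 400.4) * 100
ratio = 0.1763
eta = 17.6324


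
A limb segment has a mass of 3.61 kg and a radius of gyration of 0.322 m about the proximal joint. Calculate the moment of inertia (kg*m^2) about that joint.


I = m * k^2
I = 3.61 * 0.322^2
k^2 = 0.1037
I = 0.3743


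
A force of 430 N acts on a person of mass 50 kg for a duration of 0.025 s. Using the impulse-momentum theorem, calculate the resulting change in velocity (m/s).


J = F * dt = 430 * 0.025 = 10.7500 N*s
delta_v = J / m
delta_v = 10.7500 / 50
delta_v = 0.2150


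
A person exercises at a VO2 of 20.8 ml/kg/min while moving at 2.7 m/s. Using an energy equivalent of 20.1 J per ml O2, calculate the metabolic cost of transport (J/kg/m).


Power per kg = VO2 * 20.1 / 60
Power per kg = 20.8 * 20.1 / 60 = 6.9680 W/kg
Cost = power_per_kg / speed
Cost = 6.9680 / 2.7
Cost = 2.5807


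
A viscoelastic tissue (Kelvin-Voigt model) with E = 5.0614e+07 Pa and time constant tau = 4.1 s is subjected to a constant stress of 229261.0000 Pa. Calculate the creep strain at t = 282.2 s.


epsilon(t) = (sigma/E) * (1 - exp(-t/tau))
sigma/E = 229261.0000 / 5.0614e+07 = 0.0045
exp(-t/tau) = exp(-282.2 / 4.1) = 1.2818e-30
epsilon = 0.0045 * (1 - 1.2818e-30)
epsilon = 0.0045


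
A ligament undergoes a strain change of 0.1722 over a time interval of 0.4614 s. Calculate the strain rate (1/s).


strain_rate = delta_strain / delta_t
strain_rate = 0.1722 / 0.4614
strain_rate = 0.3732


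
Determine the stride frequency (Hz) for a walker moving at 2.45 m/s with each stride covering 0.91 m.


f = v / stride_length
f = 2.45 / 0.91
f = 2.6923


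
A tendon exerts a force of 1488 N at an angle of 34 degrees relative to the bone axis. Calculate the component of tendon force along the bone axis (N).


F_eff = F_tendon * cos(theta)
theta = 34 deg = 0.5934 rad
cos(theta) = 0.8290
F_eff = 1488 * 0.8290
F_eff = 1233.6079


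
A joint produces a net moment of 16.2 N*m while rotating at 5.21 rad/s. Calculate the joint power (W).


P = M * omega
P = 16.2 * 5.21
P = 84.4020


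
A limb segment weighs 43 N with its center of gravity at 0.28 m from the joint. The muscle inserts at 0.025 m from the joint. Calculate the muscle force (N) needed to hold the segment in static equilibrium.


F_muscle = W * d_load / d_muscle
F_muscle = 43 * 0.28 / 0.025
Numerator = 12.0400
F_muscle = 481.6000


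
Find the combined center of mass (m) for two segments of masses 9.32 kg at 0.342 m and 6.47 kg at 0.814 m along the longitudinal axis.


COM = (m1*x1 + m2*x2) / (m1 + m2)
COM = (9.32*0.342 + 6.47*0.814) / (9.32 + 6.47)
Numerator = 8.4540
Denominator = 15.7900
COM = 0.5354


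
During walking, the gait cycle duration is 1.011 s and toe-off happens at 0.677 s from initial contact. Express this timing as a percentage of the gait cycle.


pct = (event_time / cycle_time) * 100
pct = (0.677 / 1.011) * 100
ratio = 0.6696
pct = 66.9634


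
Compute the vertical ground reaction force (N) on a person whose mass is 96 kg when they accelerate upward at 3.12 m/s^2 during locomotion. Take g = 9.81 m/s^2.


GRF = m * (g + a)
GRF = 96 * (9.81 + 3.12)
GRF = 96 * 12.9300
GRF = 1241.2800


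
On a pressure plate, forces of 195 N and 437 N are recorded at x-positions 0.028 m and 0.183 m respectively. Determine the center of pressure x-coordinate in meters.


COP_x = (F1*x1 + F2*x2) / (F1 + F2)
COP_x = (195*0.028 + 437*0.183) / (195 + 437)
Numerator = 85.4310
Denominator = 632
COP_x = 0.1352


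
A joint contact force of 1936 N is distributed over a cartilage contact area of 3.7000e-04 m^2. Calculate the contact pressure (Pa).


P = F / A
P = 1936 / 3.7000e-04
P = 5.2324e+06


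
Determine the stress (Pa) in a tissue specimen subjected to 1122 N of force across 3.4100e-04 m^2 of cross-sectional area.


stress = F / A
stress = 1122 / 3.4100e-04
stress = 3.2903e+06


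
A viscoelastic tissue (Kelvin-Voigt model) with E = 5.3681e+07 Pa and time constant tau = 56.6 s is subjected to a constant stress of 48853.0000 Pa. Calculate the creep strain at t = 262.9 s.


epsilon(t) = (sigma/E) * (1 - exp(-t/tau))
sigma/E = 48853.0000 / 5.3681e+07 = 9.1006e-04
exp(-t/tau) = exp(-262.9 / 56.6) = 0.0096
epsilon = 9.1006e-04 * (1 - 0.0096)
epsilon = 9.0131e-04


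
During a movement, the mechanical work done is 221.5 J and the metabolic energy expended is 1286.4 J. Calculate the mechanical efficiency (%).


eta = (W_mech / E_meta) * 100
eta = (221.5 / 1286.4) * 100
ratio = 0.1722
eta = 17.2186


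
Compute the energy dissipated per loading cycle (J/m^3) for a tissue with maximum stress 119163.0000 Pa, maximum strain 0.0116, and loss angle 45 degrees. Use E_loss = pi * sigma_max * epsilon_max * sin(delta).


E_loss = pi * sigma_max * epsilon_max * sin(delta)
delta = 45 deg = 0.7854 rad
sin(delta) = 0.7071
E_loss = pi * 119163.0000 * 0.0116 * 0.7071
E_loss = 3070.6781


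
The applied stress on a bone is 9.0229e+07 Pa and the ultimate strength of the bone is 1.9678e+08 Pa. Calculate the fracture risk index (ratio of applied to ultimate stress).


FRI = applied / ultimate
FRI = 9.0229e+07 / 1.9678e+08
FRI = 0.4585


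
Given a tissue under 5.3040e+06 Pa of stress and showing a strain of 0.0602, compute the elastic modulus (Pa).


E = stress / strain
E = 5.3040e+06 / 0.0602
E = 8.8106e+07


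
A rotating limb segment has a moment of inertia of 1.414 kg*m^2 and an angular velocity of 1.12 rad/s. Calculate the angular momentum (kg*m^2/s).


L = I * omega
L = 1.414 * 1.12
L = 1.5837


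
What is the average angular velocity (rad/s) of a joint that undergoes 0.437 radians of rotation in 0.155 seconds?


omega = delta_theta / delta_t
omega = 0.437 / 0.155
omega = 2.8194


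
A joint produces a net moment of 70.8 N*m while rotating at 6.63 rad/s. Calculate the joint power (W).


P = M * omega
P = 70.8 * 6.63
P = 469.4040


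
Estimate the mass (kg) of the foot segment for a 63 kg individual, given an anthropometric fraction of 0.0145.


m_segment = body_mass * fraction
m_segment = 63 * 0.0145
m_segment = 0.9135


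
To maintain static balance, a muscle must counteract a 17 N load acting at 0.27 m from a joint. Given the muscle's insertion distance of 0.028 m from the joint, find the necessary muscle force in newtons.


F_muscle = W * d_load / d_muscle
F_muscle = 17 * 0.27 / 0.028
Numerator = 4.5900
F_muscle = 163.9286


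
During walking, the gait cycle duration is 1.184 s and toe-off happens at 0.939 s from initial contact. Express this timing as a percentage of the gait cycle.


pct = (event_time / cycle_time) * 100
pct = (0.939 / 1.184) * 100
ratio = 0.7931
pct = 79.3074


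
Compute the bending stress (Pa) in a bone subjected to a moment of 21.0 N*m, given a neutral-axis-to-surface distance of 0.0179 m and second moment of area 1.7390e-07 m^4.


sigma = M * c / I
sigma = 21.0 * 0.0179 / 1.7390e-07
M * c = 0.3759
sigma = 2.1616e+06


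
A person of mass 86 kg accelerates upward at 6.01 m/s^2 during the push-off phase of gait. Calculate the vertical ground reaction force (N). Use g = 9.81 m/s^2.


GRF = m * (g + a)
GRF = 86 * (9.81 + 6.01)
GRF = 86 * 15.8200
GRF = 1360.5200


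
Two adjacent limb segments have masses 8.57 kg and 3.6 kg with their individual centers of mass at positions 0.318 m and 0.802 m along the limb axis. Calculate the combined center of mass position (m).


COM = (m1*x1 + m2*x2) / (m1 + m2)
COM = (8.57*0.318 + 3.6*0.802) / (8.57 + 3.6)
Numerator = 5.6125
Denominator = 12.1700
COM = 0.4612


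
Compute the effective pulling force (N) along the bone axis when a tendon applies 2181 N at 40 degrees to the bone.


F_eff = F_tendon * cos(theta)
theta = 40 deg = 0.6981 rad
cos(theta) = 0.7660
F_eff = 2181 * 0.7660
F_eff = 1670.7429


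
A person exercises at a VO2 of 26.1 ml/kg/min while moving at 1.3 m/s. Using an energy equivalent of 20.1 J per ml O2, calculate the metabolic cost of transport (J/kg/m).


Power per kg = VO2 * 20.1 / 60
Power per kg = 26.1 * 20.1 / 60 = 8.7435 W/kg
Cost = power_per_kg / speed
Cost = 8.7435 / 1.3
Cost = 6.7258


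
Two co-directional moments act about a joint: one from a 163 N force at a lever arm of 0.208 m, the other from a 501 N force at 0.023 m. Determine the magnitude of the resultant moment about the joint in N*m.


M = F1 * d1 + F2 * d2
M = 163 * 0.208 + 501 * 0.023
M = 33.9040 + 11.5230
M = 45.4270


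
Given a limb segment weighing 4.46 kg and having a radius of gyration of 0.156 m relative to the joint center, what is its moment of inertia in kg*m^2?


I = m * k^2
I = 4.46 * 0.156^2
k^2 = 0.0243
I = 0.1085


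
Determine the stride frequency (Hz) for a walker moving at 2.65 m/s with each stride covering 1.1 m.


f = v / stride_length
f = 2.65 / 1.1
f = 2.4091


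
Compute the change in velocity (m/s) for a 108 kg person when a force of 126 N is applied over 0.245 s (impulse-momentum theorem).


J = F * dt = 126 * 0.245 = 30.8700 N*s
delta_v = J / m
delta_v = 30.8700 / 108
delta_v = 0.2858


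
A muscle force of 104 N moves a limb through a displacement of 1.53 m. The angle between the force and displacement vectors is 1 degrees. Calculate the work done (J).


W = F * d * cos(theta)
theta = 1 deg = 0.0175 rad
cos(theta) = 0.9998
W = 104 * 1.53 * 0.9998
W = 159.0958


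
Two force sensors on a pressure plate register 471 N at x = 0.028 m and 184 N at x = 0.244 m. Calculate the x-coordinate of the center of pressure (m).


COP_x = (F1*x1 + F2*x2) / (F1 + F2)
COP_x = (471*0.028 + 184*0.244) / (471 + 184)
Numerator = 58.0840
Denominator = 655
COP_x = 0.0887


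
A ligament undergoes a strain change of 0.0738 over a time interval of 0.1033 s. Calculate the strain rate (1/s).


strain_rate = delta_strain / delta_t
strain_rate = 0.0738 / 0.1033
strain_rate = 0.7144


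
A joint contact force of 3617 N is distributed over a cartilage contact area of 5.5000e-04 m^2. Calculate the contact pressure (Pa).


P = F / A
P = 3617 / 5.5000e-04
P = 6.5764e+06


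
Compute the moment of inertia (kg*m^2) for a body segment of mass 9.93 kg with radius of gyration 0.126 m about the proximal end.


I = m * k^2
I = 9.93 * 0.126^2
k^2 = 0.0159
I = 0.1576


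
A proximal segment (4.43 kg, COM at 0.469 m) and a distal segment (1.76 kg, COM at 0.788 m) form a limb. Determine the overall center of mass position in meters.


COM = (m1*x1 + m2*x2) / (m1 + m2)
COM = (4.43*0.469 + 1.76*0.788) / (4.43 + 1.76)
Numerator = 3.4646
Denominator = 6.1900
COM = 0.5597


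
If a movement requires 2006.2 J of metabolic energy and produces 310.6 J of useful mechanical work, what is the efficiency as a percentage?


eta = (W_mech / E_meta) * 100
eta = (310.6 / 2006.2) * 100
ratio = 0.1548
eta = 15.4820


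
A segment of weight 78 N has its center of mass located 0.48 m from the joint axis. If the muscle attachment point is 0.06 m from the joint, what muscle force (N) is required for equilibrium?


F_muscle = W * d_load / d_muscle
F_muscle = 78 * 0.48 / 0.06
Numerator = 37.4400
F_muscle = 624.0000


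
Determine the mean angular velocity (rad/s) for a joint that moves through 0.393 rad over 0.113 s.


omega = delta_theta / delta_t
omega = 0.393 / 0.113
omega = 3.4779


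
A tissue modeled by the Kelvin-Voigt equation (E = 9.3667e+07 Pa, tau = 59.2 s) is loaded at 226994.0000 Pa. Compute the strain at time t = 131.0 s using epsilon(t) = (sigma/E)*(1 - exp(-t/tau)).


epsilon(t) = (sigma/E) * (1 - exp(-t/tau))
sigma/E = 226994.0000 / 9.3667e+07 = 0.0024
exp(-t/tau) = exp(-131.0 / 59.2) = 0.1094
epsilon = 0.0024 * (1 - 0.1094)
epsilon = 0.0022


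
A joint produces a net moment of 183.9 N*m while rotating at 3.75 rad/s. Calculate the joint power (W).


P = M * omega
P = 183.9 * 3.75
P = 689.6250


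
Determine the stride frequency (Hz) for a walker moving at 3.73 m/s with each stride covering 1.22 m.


f = v / stride_length
f = 3.73 / 1.22
f = 3.0574


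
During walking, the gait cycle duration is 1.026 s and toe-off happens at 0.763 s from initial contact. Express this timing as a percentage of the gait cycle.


pct = (event_time / cycle_time) * 100
pct = (0.763 / 1.026) * 100
ratio = 0.7437
pct = 74.3665


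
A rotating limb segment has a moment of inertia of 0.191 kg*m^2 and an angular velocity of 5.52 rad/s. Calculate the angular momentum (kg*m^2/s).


L = I * omega
L = 0.191 * 5.52
L = 1.0543


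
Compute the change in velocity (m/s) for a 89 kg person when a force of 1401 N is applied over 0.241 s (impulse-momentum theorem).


J = F * dt = 1401 * 0.241 = 337.6410 N*s
delta_v = J / m
delta_v = 337.6410 / 89
delta_v = 3.7937


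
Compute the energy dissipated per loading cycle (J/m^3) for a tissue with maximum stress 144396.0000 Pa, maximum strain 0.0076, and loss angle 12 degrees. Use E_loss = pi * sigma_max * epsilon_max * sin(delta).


E_loss = pi * sigma_max * epsilon_max * sin(delta)
delta = 12 deg = 0.2094 rad
sin(delta) = 0.2079
E_loss = pi * 144396.0000 * 0.0076 * 0.2079
E_loss = 716.7992


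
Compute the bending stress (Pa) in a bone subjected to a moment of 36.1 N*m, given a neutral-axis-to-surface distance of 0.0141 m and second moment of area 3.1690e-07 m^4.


sigma = M * c / I
sigma = 36.1 * 0.0141 / 3.1690e-07
M * c = 0.5090
sigma = 1.6062e+06


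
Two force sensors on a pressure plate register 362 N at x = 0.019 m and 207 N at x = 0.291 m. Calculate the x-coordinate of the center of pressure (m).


COP_x = (F1*x1 + F2*x2) / (F1 + F2)
COP_x = (362*0.019 + 207*0.291) / (362 + 207)
Numerator = 67.1150
Denominator = 569
COP_x = 0.1180


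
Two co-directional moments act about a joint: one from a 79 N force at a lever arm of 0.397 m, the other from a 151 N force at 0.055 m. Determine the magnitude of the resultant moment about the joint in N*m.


M = F1 * d1 + F2 * d2
M = 79 * 0.397 + 151 * 0.055
M = 31.3630 + 8.3050
M = 39.6680


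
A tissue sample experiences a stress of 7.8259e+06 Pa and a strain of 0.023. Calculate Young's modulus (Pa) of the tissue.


E = stress / strain
E = 7.8259e+06 / 0.023
E = 3.4026e+08


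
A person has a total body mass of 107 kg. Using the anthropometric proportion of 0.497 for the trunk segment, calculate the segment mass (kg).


m_segment = body_mass * fraction
m_segment = 107 * 0.497
m_segment = 53.1790


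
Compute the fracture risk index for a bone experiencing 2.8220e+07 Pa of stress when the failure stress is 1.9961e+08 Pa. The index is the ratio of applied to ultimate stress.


FRI = applied / ultimate
FRI = 2.8220e+07 / 1.9961e+08
FRI = 0.1414


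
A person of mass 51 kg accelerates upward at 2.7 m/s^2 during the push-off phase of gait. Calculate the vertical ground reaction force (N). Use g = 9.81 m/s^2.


GRF = m * (g + a)
GRF = 51 * (9.81 + 2.7)
GRF = 51 * 12.5100
GRF = 638.0100


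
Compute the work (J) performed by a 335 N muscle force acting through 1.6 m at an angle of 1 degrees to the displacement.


W = F * d * cos(theta)
theta = 1 deg = 0.0175 rad
cos(theta) = 0.9998
W = 335 * 1.6 * 0.9998
W = 535.9184


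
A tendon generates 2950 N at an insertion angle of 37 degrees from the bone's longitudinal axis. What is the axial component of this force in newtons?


F_eff = F_tendon * cos(theta)
theta = 37 deg = 0.6458 rad
cos(theta) = 0.7986
F_eff = 2950 * 0.7986
F_eff = 2355.9748


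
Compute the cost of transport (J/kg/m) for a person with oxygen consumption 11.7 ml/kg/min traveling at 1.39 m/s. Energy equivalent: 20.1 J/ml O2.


Power per kg = VO2 * 20.1 / 60
Power per kg = 11.7 * 20.1 / 60 = 3.9195 W/kg
Cost = power_per_kg / speed
Cost = 3.9195 / 1.39
Cost = 2.8198


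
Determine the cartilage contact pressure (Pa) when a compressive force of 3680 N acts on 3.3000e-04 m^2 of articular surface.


P = F / A
P = 3680 / 3.3000e-04
P = 1.1152e+07


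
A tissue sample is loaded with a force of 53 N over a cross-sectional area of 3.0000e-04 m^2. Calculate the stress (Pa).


stress = F / A
stress = 53 / 3.0000e-04
stress = 176666.6667


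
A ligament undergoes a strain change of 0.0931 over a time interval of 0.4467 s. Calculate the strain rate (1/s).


strain_rate = delta_strain / delta_t
strain_rate = 0.0931 / 0.4467
strain_rate = 0.2084


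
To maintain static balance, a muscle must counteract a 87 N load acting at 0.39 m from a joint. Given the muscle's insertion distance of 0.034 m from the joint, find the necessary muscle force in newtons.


F_muscle = W * d_load / d_muscle
F_muscle = 87 * 0.39 / 0.034
Numerator = 33.9300
F_muscle = 997.9412


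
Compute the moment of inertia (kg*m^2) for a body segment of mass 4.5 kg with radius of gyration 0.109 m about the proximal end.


I = m * k^2
I = 4.5 * 0.109^2
k^2 = 0.0119
I = 0.0535


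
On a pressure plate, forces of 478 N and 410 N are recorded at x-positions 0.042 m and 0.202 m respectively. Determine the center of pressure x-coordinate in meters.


COP_x = (F1*x1 + F2*x2) / (F1 + F2)
COP_x = (478*0.042 + 410*0.202) / (478 + 410)
Numerator = 102.8960
Denominator = 888
COP_x = 0.1159


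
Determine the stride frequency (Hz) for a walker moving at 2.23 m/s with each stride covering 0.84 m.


f = v / stride_length
f = 2.23 / 0.84
f = 2.6548


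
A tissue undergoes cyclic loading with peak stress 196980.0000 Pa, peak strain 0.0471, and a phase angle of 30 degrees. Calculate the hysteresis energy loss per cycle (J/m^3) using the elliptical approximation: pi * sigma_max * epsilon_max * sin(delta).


E_loss = pi * sigma_max * epsilon_max * sin(delta)
delta = 30 deg = 0.5236 rad
sin(delta) = 0.5000
E_loss = pi * 196980.0000 * 0.0471 * 0.5000
E_loss = 14573.4682


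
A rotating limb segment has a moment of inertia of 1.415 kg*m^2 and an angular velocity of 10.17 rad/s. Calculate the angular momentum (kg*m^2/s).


L = I * omega
L = 1.415 * 10.17
L = 14.3906


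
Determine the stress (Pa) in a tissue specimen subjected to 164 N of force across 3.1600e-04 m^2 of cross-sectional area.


stress = F / A
stress = 164 / 3.1600e-04
stress = 518987.3418


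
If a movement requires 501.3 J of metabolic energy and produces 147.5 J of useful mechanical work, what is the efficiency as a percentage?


eta = (W_mech / E_meta) * 100
eta = (147.5 / 501.3) * 100
ratio = 0.2942
eta = 29.4235
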